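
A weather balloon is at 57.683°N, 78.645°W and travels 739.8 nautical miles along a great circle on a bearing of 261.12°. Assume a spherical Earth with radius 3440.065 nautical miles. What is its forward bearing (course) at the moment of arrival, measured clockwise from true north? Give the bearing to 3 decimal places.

final bearing 243.707°

The arc subtends δ = 739.8/3440.065 = 0.215054 rad at the centre.
With φ₁ = 57.683° = 1.006758 rad and θ = 261.12° = 4.557404 rad:
Destination latitude: φ₂ = arcsin( sin φ₁ cos δ + cos φ₁ sin δ cos θ ) = arcsin(0.808025) = 53.903°.
For the longitude increment, Δλ = atan2( sin θ sin δ cos φ₁, cos δ − sin φ₁ sin φ₂ ) = atan2(-0.112717, 0.294100) = -20.970°.
λ₂ = -78.645° + -20.970° = -99.615°.
The forward bearing on arrival equals the back-azimuth from the destination plus 180°.
Back-azimuth from P₂ (53.903°, -99.615°) to P₁ (57.683°, -78.645°), with Δλ' = λ₁ − λ₂ = 20.970°: atan2( sin Δλ' cos φ₁ , cos φ₂ sin φ₁ − sin φ₂ cos φ₁ cos Δλ' ) = 63.707°.
Final bearing = (63.707° + 180°) mod 360° = 243.707°.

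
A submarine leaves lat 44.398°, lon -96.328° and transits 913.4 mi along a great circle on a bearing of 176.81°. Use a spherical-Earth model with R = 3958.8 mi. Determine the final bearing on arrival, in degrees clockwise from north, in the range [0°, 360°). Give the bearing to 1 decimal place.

final bearing 177.3°

The arc subtends δ = 913.4/3958.8 = 0.230726 rad at the centre.
Converting: φ₁ = 0.774891 rad, θ = 3.085917 rad.
Applying the spherical law of cosines for sides, sin φ₂ = sin φ₁ cos δ + cos φ₁ sin δ cos θ = 0.517957, so φ₂ = 31.195°.
Δλ = atan2( sin θ sin δ cos φ₁ , cos δ − sin φ₁ sin φ₂ ) = atan2(0.009092, 0.611118) = 0.014877 rad = 0.852°.
λ₂ = -96.328° + 0.852° = -95.476°.
The forward bearing on arrival equals the back-azimuth from the destination plus 180°.
Back-azimuth from P₂ (31.2°, -95.5°) to P₁ (44.4°, -96.3°), with Δλ' = λ₁ − λ₂ = -0.9°: atan2( sin Δλ' cos φ₁ , cos φ₂ sin φ₁ − sin φ₂ cos φ₁ cos Δλ' ) = 357.3°.
Final bearing = (357.3° + 180°) mod 360° = 177.3°.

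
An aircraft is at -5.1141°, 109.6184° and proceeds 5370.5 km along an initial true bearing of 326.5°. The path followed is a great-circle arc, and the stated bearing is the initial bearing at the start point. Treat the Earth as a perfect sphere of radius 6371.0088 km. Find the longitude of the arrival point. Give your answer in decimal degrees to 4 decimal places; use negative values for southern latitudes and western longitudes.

Angular distance δ = d/R = 5370.5 / 6371.0088 = 0.842959 rad.
With φ₁ = -5.1141° = -0.089258 rad and θ = 326.5° = 5.698500 rad:
sin φ₂ = sin φ₁ cos δ + cos φ₁ sin δ cos θ = (-0.089139)(0.665256) + (0.996019)(0.746615)(0.833886) = 0.560813
φ₂ = asin(0.560813) = 0.595367 rad = 34.1120°.
Δλ = atan2( sin θ sin δ cos φ₁ , cos δ − sin φ₁ sin φ₂ ) = atan2(-0.410444, 0.715247) = -0.520969 rad = -29.8493°.
Hence λ₂ = 109.6184° + -29.8493° = 79.7691°.

longitude 79.7691°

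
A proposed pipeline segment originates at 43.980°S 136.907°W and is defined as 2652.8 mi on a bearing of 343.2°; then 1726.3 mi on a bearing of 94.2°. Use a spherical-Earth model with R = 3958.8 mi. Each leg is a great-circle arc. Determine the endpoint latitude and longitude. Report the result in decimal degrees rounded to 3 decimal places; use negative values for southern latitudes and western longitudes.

latitude -7.831°, longitude -122.156°

Apply the spherical direct solution leg by leg, carrying full precision between legs.
Leg 1: from (-43.980°, -136.907°), δ = 2652.8/3958.8 = 0.670102 rad, θ = 343.2° → φ = -6.685°, λ = -147.320°.
Leg 2: from (-6.685°, -147.320°), δ = 1726.3/3958.8 = 0.436066 rad, θ = 94.2° → φ = -7.831°, λ = -122.156°.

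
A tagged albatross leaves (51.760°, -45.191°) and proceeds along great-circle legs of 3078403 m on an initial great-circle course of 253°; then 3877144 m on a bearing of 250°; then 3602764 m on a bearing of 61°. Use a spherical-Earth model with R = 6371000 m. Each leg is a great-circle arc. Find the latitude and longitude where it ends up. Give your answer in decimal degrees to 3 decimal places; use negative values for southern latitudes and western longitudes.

latitude 32.450°, longitude -80.559°

Apply the spherical direct solution leg by leg, carrying full precision between legs.
Leg 1: from (51.760°, -45.191°), δ = 3078403/6371000 = 0.483190 rad, θ = 253° → φ = 37.693°, λ = -79.350°.
Leg 2: from (37.693°, -79.350°), δ = 3877144/6371000 = 0.608561 rad, θ = 250° → φ = 20.300°, λ = -114.295°.
Leg 3: from (20.300°, -114.295°), δ = 3602764/6371000 = 0.565494 rad, θ = 61° → φ = 32.450°, λ = -80.559°.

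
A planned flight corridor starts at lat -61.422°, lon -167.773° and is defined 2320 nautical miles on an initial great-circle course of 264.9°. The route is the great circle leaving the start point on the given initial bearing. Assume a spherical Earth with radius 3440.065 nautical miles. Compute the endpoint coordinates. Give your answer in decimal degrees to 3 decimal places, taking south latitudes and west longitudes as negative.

δ = 2320/3440.065 = 0.674406 rad (38.6406°).
With φ₁ = -61.422° = -1.072016 rad and θ = 264.9° = 4.623377 rad:
sin φ₂ = sin φ₁ cos δ + cos φ₁ sin δ cos θ = (-0.878167)(0.781078) + (0.478355)(0.624433)(-0.088894) = -0.712470
φ₂ = asin(-0.712470) = -0.793011 rad = -45.436°.
For the longitude increment, Δλ = atan2( sin θ sin δ cos φ₁, cos δ − sin φ₁ sin φ₂ ) = atan2(-0.297518, 0.155411) = -62.419°.
λ₂ = -167.773° + -62.419° = -230.192°, normalized to (−180°, 180°] → 129.808°.

latitude -45.436°, longitude 129.808°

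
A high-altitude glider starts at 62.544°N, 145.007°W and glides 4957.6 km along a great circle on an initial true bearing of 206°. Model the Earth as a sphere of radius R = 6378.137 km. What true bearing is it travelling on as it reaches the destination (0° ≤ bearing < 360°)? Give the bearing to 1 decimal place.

Central angle δ = d/R = 0.777280 rad.
Start latitude φ₁ = 1.091599 rad; initial bearing θ = 3.595378 rad.
Applying the spherical law of cosines for sides, sin φ₂ = sin φ₁ cos δ + cos φ₁ sin δ cos θ = 0.341895, so φ₂ = 19.992°.
Δλ = atan2( sin θ sin δ cos φ₁ , cos δ − sin φ₁ sin φ₂ ) = atan2(-0.141755, 0.409438) = -0.333301 rad = -19.097°.
λ₂ = -145.007° + -19.097° = -164.104°.
The forward bearing on arrival equals the back-azimuth from the destination plus 180°.
Back-azimuth from P₂ (20.0°, -164.1°) to P₁ (62.5°, -145.0°), with Δλ' = λ₁ − λ₂ = 19.1°: atan2( sin Δλ' cos φ₁ , cos φ₂ sin φ₁ − sin φ₂ cos φ₁ cos Δλ' ) = 12.4°.
Final bearing = (12.4° + 180°) mod 360° = 192.4°.

final bearing 192.4°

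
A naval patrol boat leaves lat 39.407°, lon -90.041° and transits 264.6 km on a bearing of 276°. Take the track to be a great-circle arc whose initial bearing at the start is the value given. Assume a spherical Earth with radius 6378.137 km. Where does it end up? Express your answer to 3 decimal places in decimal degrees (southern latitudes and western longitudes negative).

latitude 39.615°, longitude -93.110°

Angular distance δ = d/R = 264.6 / 6378.137 = 0.041485 rad.
Start latitude φ₁ = 0.687782 rad; initial bearing θ = 4.817109 rad.
sin φ₂ = sin φ₁ cos δ + cos φ₁ sin δ cos θ = (0.634825)(0.999140) + (0.772656)(0.041474)(0.104528) = 0.637628
φ₂ = asin(0.637628) = 0.691416 rad = 39.615°.
Δλ = atan2( sin θ sin δ cos φ₁ , cos δ − sin φ₁ sin φ₂ ) = atan2(-0.031869, 0.594357) = -0.053568 rad = -3.069°.
λ₂ = λ₁ + Δλ = -93.110°.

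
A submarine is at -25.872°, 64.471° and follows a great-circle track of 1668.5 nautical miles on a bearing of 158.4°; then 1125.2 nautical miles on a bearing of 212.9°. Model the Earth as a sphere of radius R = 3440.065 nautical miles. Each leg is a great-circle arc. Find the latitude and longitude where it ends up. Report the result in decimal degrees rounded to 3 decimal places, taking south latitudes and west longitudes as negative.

latitude -64.830°, longitude 56.038°

Apply the spherical direct solution leg by leg, carrying full precision between legs.
Leg 1: from (-25.872°, 64.471°), δ = 1668.5/3440.065 = 0.485020 rad, θ = 158.4° → φ = -50.902°, λ = 80.263°.
Leg 2: from (-50.902°, 80.263°), δ = 1125.2/3440.065 = 0.327087 rad, θ = 212.9° → φ = -64.830°, λ = 56.038°.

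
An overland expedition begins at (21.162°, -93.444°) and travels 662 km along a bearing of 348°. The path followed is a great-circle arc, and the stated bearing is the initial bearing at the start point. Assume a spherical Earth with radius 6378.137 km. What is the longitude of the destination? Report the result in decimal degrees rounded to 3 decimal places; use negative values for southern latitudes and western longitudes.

longitude -94.829°

δ = 662/6378.137 = 0.103792 rad (5.9468°).
With φ₁ = 21.162° = 0.369347 rad and θ = 348° = 6.073746 rad:
Applying the spherical law of cosines for sides, sin φ₂ = sin φ₁ cos δ + cos φ₁ sin δ cos θ = 0.453571, so φ₂ = 26.973°.
Then Δλ = atan2(-0.020088, 0.830877) = -0.024172 rad, from sin θ sin δ cos φ₁ over cos δ − sin φ₁ sin φ₂.
λ₂ = λ₁ + Δλ = -94.829°.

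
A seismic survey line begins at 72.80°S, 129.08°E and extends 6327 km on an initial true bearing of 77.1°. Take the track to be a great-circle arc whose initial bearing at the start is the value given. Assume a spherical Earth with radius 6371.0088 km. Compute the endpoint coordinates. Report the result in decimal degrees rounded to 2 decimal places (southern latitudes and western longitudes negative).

latitude -27.80°, longitude -163.53°

The arc subtends δ = 6327/6371.0088 = 0.993092 rad at the centre.
With φ₁ = -72.80° = -1.270600 rad and θ = 77.1° = 1.345649 rad:
sin φ₂ = sin φ₁ cos δ + cos φ₁ sin δ cos θ = (-0.955278)(0.546102) + (0.295708)(0.837719)(0.223250) = -0.466376
φ₂ = asin(-0.466376) = -0.485189 rad = -27.80°.
For the longitude increment, Δλ = atan2( sin θ sin δ cos φ₁, cos δ − sin φ₁ sin φ₂ ) = atan2(0.241468, 0.100583) = 67.39°.
λ₂ = 129.08° + 67.39° = 196.47°, normalized to (−180°, 180°] → -163.53°.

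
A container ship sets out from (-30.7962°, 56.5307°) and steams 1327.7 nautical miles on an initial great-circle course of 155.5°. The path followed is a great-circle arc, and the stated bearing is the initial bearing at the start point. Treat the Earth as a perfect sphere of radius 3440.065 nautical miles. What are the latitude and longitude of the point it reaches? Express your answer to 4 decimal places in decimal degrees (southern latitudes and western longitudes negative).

δ = 1327.7/3440.065 = 0.385952 rad (22.1134°).
Start latitude φ₁ = -0.537495 rad; initial bearing θ = 2.713987 rad.
sin φ₂ = sin φ₁ cos δ + cos φ₁ sin δ cos θ = (-0.511986)(0.926440) + (0.858994)(0.376441)(-0.909961) = -0.768570
φ₂ = asin(-0.768570) = -0.876603 rad = -50.2257°.
Then Δλ = atan2(0.134096, 0.532943) = 0.246496 rad, from sin θ sin δ cos φ₁ over cos δ − sin φ₁ sin φ₂.
Hence λ₂ = 56.5307° + 14.1232° = 70.6539°.

latitude -50.2257°, longitude 70.6539°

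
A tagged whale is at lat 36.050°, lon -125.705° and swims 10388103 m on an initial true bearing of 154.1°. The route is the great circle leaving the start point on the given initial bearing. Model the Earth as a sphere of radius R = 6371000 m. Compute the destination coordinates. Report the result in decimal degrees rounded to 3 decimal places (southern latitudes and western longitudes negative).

Central angle δ = d/R = 1.630529 rad.
Converting: φ₁ = 0.629191 rad, θ = 2.689552 rad.
Applying the spherical law of cosines for sides, sin φ₂ = sin φ₁ cos δ + cos φ₁ sin δ cos θ = -0.761130, so φ₂ = -49.564°.
For the longitude increment, Δλ = atan2( sin θ sin δ cos φ₁, cos δ − sin φ₁ sin φ₂ ) = atan2(0.352526, 0.388221) = 42.241°.
Hence λ₂ = -125.705° + 42.241° = -83.464°.

latitude -49.564°, longitude -83.464°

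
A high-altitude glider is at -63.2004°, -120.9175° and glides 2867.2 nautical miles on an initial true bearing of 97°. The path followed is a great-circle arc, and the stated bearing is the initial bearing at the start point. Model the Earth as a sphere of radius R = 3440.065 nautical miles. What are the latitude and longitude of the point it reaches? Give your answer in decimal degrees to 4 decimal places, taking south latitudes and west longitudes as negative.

latitude -39.8494°, longitude -47.7721°

Angular distance δ = d/R = 2867.2 / 3440.065 = 0.833473 rad.
Converting: φ₁ = -1.103055 rad, θ = 1.692969 rad.
Applying the spherical law of cosines for sides, sin φ₂ = sin φ₁ cos δ + cos φ₁ sin δ cos θ = -0.640772, so φ₂ = -39.8494°.
For the longitude increment, Δλ = atan2( sin θ sin δ cos φ₁, cos δ − sin φ₁ sin φ₂ ) = atan2(0.331279, 0.100363) = 73.1454°.
λ₂ = -120.9175° + 73.1454° = -47.7721°.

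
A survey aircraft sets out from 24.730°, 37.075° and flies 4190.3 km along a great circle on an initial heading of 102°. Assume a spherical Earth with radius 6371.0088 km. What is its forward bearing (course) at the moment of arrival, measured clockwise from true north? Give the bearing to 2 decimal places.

The arc subtends δ = 4190.3/6371.0088 = 0.657714 rad at the centre.
Start latitude φ₁ = 0.431620 rad; initial bearing θ = 1.780236 rad.
Applying the spherical law of cosines for sides, sin φ₂ = sin φ₁ cos δ + cos φ₁ sin δ cos θ = 0.215631, so φ₂ = 12.453°.
For the longitude increment, Δλ = atan2( sin θ sin δ cos φ₁, cos δ − sin φ₁ sin φ₂ ) = atan2(0.543112, 0.701184) = 37.760°.
λ₂ = 37.075° + 37.760° = 74.835°.
The forward bearing on arrival equals the back-azimuth from the destination plus 180°.
Back-azimuth from P₂ (12.45°, 74.84°) to P₁ (24.73°, 37.08°), with Δλ' = λ₁ − λ₂ = -37.76°: atan2( sin Δλ' cos φ₁ , cos φ₂ sin φ₁ − sin φ₂ cos φ₁ cos Δλ' ) = 294.52°.
Final bearing = (294.52° + 180°) mod 360° = 114.52°.

final bearing 114.52°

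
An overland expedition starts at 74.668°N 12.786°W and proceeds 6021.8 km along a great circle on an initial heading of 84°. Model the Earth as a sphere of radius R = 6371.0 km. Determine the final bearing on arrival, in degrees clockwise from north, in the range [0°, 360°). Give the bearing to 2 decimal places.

final bearing 161.04°

Central angle δ = d/R = 0.945189 rad.
With φ₁ = 74.668° = 1.303202 rad and θ = 84° = 1.466077 rad:
Applying the spherical law of cosines for sides, sin φ₂ = sin φ₁ cos δ + cos φ₁ sin δ cos θ = 0.587152, so φ₂ = 35.955°.
Then Δλ = atan2(0.213160, 0.019334) = 1.480342 rad, from sin θ sin δ cos φ₁ over cos δ − sin φ₁ sin φ₂.
Hence λ₂ = -12.786° + 84.817° = 72.031°.
The forward bearing on arrival equals the back-azimuth from the destination plus 180°.
Back-azimuth from P₂ (35.96°, 72.03°) to P₁ (74.67°, -12.79°), with Δλ' = λ₁ − λ₂ = -84.82°: atan2( sin Δλ' cos φ₁ , cos φ₂ sin φ₁ − sin φ₂ cos φ₁ cos Δλ' ) = 341.04°.
Final bearing = (341.04° + 180°) mod 360° = 161.04°.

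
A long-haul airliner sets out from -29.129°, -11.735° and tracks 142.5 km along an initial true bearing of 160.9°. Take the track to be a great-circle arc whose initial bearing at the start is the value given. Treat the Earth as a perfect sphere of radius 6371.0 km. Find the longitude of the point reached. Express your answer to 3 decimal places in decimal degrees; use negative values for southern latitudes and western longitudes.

longitude -11.249°

δ = 142.5/6371 = 0.022367 rad (1.2815°).
With φ₁ = -29.129° = -0.508397 rad and θ = 160.9° = 2.808235 rad:
Destination latitude: φ₂ = arcsin( sin φ₁ cos δ + cos φ₁ sin δ cos θ ) = arcsin(-0.505117) = -30.339°.
Δλ = atan2( sin θ sin δ cos φ₁ , cos δ − sin φ₁ sin φ₂ ) = atan2(0.006393, 0.753870) = 0.008480 rad = 0.486°.
Hence λ₂ = -11.735° + 0.486° = -11.249°.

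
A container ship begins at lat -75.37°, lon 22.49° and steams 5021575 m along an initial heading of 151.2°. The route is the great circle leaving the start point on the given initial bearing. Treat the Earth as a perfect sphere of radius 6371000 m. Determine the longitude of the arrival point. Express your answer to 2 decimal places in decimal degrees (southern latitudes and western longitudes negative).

δ = 5021575/6371000 = 0.788193 rad (45.1601°).
With φ₁ = -75.37° = -1.315455 rad and θ = 151.2° = 2.638938 rad:
sin φ₂ = sin φ₁ cos δ + cos φ₁ sin δ cos θ = (-0.967577)(0.705128) + (0.252576)(0.709080)(-0.876307) = -0.839209
φ₂ = asin(-0.839209) = -0.995828 rad = -57.06°.
For the longitude increment, Δλ = atan2( sin θ sin δ cos φ₁, cos δ − sin φ₁ sin φ₂ ) = atan2(0.086280, -0.106872) = 141.09°.
λ₂ = λ₁ + Δλ = 163.58°.

longitude 163.58°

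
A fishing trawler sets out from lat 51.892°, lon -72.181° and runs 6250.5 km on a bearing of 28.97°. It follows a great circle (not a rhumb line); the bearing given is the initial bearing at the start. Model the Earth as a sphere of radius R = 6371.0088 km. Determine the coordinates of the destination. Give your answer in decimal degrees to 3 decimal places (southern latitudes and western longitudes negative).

The arc subtends δ = 6250.5/6371.0088 = 0.981085 rad at the centre.
Converting: φ₁ = 0.905686 rad, θ = 0.505622 rad.
sin φ₂ = sin φ₁ cos δ + cos φ₁ sin δ cos θ = (0.786849)(0.556121) + (0.617146)(0.831101)(0.874873) = 0.886315
φ₂ = asin(0.886315) = 1.089326 rad = 62.414°.
Then Δλ = atan2(0.248429, -0.141275) = 2.087862 rad, from sin θ sin δ cos φ₁ over cos δ − sin φ₁ sin φ₂.
Hence λ₂ = -72.181° + 119.626° = 47.445°.

latitude 62.414°, longitude 47.445°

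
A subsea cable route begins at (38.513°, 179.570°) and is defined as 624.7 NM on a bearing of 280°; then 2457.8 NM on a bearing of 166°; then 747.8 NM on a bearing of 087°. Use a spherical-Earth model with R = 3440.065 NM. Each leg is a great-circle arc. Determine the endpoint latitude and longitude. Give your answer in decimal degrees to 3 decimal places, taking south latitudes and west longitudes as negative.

latitude 0.151°, longitude -172.211°

Apply the spherical direct solution leg by leg, carrying full precision between legs.
Leg 1: from (38.513°, 179.570°), δ = 624.7/3440.065 = 0.181595 rad, θ = 280° → φ = 39.568°, λ = 166.231°.
Leg 2: from (39.568°, 166.231°), δ = 2457.8/3440.065 = 0.714463 rad, θ = 166° → φ = -0.508°, λ = 175.351°.
Leg 3: from (-0.508°, 175.351°), δ = 747.8/3440.065 = 0.217380 rad, θ = 87° → φ = 0.151°, λ = -172.211°.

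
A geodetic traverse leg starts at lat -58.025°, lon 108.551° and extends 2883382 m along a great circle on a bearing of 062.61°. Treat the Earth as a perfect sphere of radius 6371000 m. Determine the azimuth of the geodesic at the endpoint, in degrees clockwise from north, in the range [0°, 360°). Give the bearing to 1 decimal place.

final bearing 38.6°

Angular distance δ = d/R = 2883382 / 6371000 = 0.452579 rad.
With φ₁ = -58.025° = -1.012727 rad and θ = 62.61° = 1.092751 rad:
Applying the spherical law of cosines for sides, sin φ₂ = sin φ₁ cos δ + cos φ₁ sin δ cos θ = -0.656346, so φ₂ = -41.022°.
Then Δλ = atan2(0.205605, 0.342557) = 0.540572 rad, from sin θ sin δ cos φ₁ over cos δ − sin φ₁ sin φ₂.
λ₂ = 108.551° + 30.972° = 139.523°.
The forward bearing on arrival equals the back-azimuth from the destination plus 180°.
Back-azimuth from P₂ (-41.0°, 139.5°) to P₁ (-58.0°, 108.6°), with Δλ' = λ₁ − λ₂ = -31.0°: atan2( sin Δλ' cos φ₁ , cos φ₂ sin φ₁ − sin φ₂ cos φ₁ cos Δλ' ) = 218.6°.
Final bearing = (218.6° + 180°) mod 360° = 38.6°.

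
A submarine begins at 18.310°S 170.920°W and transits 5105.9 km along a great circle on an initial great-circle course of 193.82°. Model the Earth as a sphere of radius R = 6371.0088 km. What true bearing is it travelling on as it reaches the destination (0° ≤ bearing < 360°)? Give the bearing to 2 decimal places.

Angular distance δ = d/R = 5105.9 / 6371.0088 = 0.801427 rad.
With φ₁ = -18.310° = -0.319570 rad and θ = 193.82° = 3.382797 rad:
Applying the spherical law of cosines for sides, sin φ₂ = sin φ₁ cos δ + cos φ₁ sin δ cos θ = -0.880792, so φ₂ = -61.738°.
Then Δλ = atan2(-0.162906, 0.418974) = -0.370833 rad, from sin θ sin δ cos φ₁ over cos δ − sin φ₁ sin φ₂.
λ₂ = -170.920° + -21.247° = -192.167°, normalized to (−180°, 180°] → 167.833°.
The forward bearing on arrival equals the back-azimuth from the destination plus 180°.
Back-azimuth from P₂ (-61.74°, 167.83°) to P₁ (-18.31°, -170.92°), with Δλ' = λ₁ − λ₂ = -338.75°: atan2( sin Δλ' cos φ₁ , cos φ₂ sin φ₁ − sin φ₂ cos φ₁ cos Δλ' ) = 28.62°.
Final bearing = (28.62° + 180°) mod 360° = 208.62°.

final bearing 208.62°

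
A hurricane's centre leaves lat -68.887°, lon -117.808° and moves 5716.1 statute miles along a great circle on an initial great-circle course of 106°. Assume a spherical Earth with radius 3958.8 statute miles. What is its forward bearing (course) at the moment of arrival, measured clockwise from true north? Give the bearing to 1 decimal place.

Angular distance δ = d/R = 5716.1 / 3958.8 = 1.443897 rad.
With φ₁ = -68.887° = -1.202305 rad and θ = 106° = 1.850049 rad:
sin φ₂ = sin φ₁ cos δ + cos φ₁ sin δ cos θ = (-0.932872)(0.126559) + (0.360208)(0.991959)(-0.275637) = -0.216552
φ₂ = asin(-0.216552) = -0.218281 rad = -12.507°.
Δλ = atan2( sin θ sin δ cos φ₁ , cos δ − sin φ₁ sin φ₂ ) = atan2(0.343470, -0.075456) = 1.787049 rad = 102.390°.
λ₂ = -117.808° + 102.390° = -15.418°.
The forward bearing on arrival equals the back-azimuth from the destination plus 180°.
Back-azimuth from P₂ (-12.5°, -15.4°) to P₁ (-68.9°, -117.8°), with Δλ' = λ₁ − λ₂ = -102.4°: atan2( sin Δλ' cos φ₁ , cos φ₂ sin φ₁ − sin φ₂ cos φ₁ cos Δλ' ) = 200.8°.
Final bearing = (200.8° + 180°) mod 360° = 20.8°.

final bearing 20.8°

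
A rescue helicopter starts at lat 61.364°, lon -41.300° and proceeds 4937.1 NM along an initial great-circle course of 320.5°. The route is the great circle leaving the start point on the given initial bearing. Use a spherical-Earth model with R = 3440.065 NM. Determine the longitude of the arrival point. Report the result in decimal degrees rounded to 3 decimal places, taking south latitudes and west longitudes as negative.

Angular distance δ = d/R = 4937.1 / 3440.065 = 1.435176 rad.
With φ₁ = 61.364° = 1.071004 rad and θ = 320.5° = 5.593780 rad:
Destination latitude: φ₂ = arcsin( sin φ₁ cos δ + cos φ₁ sin δ cos θ ) = arcsin(0.485067) = 29.017°.
Then Δλ = atan2(-0.302037, -0.290530) = -2.336778 rad, from sin θ sin δ cos φ₁ over cos δ − sin φ₁ sin φ₂.
Hence λ₂ = -41.300° + -133.888° = -175.188°.

longitude -175.188°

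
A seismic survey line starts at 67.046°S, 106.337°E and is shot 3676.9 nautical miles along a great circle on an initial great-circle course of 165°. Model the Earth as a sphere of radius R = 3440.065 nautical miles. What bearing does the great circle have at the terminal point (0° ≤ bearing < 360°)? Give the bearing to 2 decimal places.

The arc subtends δ = 3676.9/3440.065 = 1.068846 rad at the centre.
With φ₁ = -67.046° = -1.170173 rad and θ = 165° = 2.879793 rad:
Destination latitude: φ₂ = arcsin( sin φ₁ cos δ + cos φ₁ sin δ cos θ ) = arcsin(-0.773274) = -50.649°.
Δλ = atan2( sin θ sin δ cos φ₁ , cos δ − sin φ₁ sin φ₂ ) = atan2(0.088486, -0.230909) = 2.775645 rad = 159.033°.
λ₂ = 106.337° + 159.033° = 265.370°, normalized to (−180°, 180°] → -94.630°.
The forward bearing on arrival equals the back-azimuth from the destination plus 180°.
Back-azimuth from P₂ (-50.65°, -94.63°) to P₁ (-67.05°, 106.34°), with Δλ' = λ₁ − λ₂ = 200.97°: atan2( sin Δλ' cos φ₁ , cos φ₂ sin φ₁ − sin φ₂ cos φ₁ cos Δλ' ) = 189.16°.
Final bearing = (189.16° + 180°) mod 360° = 9.16°.

final bearing 9.16°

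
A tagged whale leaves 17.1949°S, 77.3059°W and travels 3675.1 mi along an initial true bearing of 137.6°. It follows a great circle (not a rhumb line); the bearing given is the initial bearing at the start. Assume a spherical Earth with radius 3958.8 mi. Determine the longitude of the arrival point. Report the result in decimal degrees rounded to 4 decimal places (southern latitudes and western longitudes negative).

longitude -23.6774°

Angular distance δ = d/R = 3675.1 / 3958.8 = 0.928337 rad.
Start latitude φ₁ = -0.300108 rad; initial bearing θ = 2.401573 rad.
Destination latitude: φ₂ = arcsin( sin φ₁ cos δ + cos φ₁ sin δ cos θ ) = arcsin(-0.741928) = -47.8959°.
For the longitude increment, Δλ = atan2( sin θ sin δ cos φ₁, cos δ − sin φ₁ sin φ₂ ) = atan2(0.515734, 0.379835) = 53.6285°.
λ₂ = -77.3059° + 53.6285° = -23.6774°.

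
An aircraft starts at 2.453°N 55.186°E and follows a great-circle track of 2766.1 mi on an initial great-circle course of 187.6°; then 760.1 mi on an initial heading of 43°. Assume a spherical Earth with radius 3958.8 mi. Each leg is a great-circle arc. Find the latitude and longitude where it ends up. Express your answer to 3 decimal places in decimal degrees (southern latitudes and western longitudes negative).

latitude -28.811°, longitude 57.599°

Apply the spherical direct solution leg by leg, carrying full precision between legs.
Leg 1: from (2.453°, 55.186°), δ = 2766.1/3958.8 = 0.698722 rad, θ = 187.6° → φ = -37.174°, λ = 49.057°.
Leg 2: from (-37.174°, 49.057°), δ = 760.1/3958.8 = 0.192003 rad, θ = 43° → φ = -28.811°, λ = 57.599°.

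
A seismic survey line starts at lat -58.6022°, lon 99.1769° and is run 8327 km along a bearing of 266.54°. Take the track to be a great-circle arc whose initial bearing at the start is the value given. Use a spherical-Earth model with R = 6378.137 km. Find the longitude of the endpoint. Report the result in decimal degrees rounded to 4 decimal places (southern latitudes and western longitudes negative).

longitude 14.3293°

δ = 8327/6378.137 = 1.305554 rad (74.8027°).
Start latitude φ₁ = -1.022801 rad; initial bearing θ = 4.652001 rad.
Destination latitude: φ₂ = arcsin( sin φ₁ cos δ + cos φ₁ sin δ cos θ ) = arcsin(-0.254100) = -14.7203°.
Then Δλ = atan2(-0.501841, 0.045251) = -1.480870 rad, from sin θ sin δ cos φ₁ over cos δ − sin φ₁ sin φ₂.
λ₂ = λ₁ + Δλ = 14.3293°.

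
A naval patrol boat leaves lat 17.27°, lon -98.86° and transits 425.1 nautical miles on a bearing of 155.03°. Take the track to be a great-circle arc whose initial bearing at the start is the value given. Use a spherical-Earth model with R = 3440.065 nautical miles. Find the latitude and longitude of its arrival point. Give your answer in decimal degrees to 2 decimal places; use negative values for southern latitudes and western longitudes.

Central angle δ = d/R = 0.123573 rad.
Start latitude φ₁ = 0.301418 rad; initial bearing θ = 2.705784 rad.
sin φ₂ = sin φ₁ cos δ + cos φ₁ sin δ cos θ = (0.296875)(0.992375) + (0.954916)(0.123259)(-0.906529) = 0.187911
φ₂ = asin(0.187911) = 0.189035 rad = 10.83°.
Then Δλ = atan2(0.049687, 0.936589) = 0.053002 rad, from sin θ sin δ cos φ₁ over cos δ − sin φ₁ sin φ₂.
λ₂ = -98.86° + 3.04° = -95.82°.

latitude 10.83°, longitude -95.82°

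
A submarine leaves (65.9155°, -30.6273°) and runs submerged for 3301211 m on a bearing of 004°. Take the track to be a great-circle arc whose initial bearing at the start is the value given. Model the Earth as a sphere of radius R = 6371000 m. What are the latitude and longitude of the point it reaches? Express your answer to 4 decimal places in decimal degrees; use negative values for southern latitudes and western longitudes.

Angular distance δ = d/R = 3301211 / 6371000 = 0.518162 rad.
Converting: φ₁ = 1.150443 rad, θ = 0.069813 rad.
Destination latitude: φ₂ = arcsin( sin φ₁ cos δ + cos φ₁ sin δ cos θ ) = arcsin(0.994728) = 84.1142°.
Δλ = atan2( sin θ sin δ cos φ₁ , cos δ − sin φ₁ sin φ₂ ) = atan2(0.014099, -0.039401) = 2.797955 rad = 160.3110°.
λ₂ = -30.6273° + 160.3110° = 129.6837°.

latitude 84.1142°, longitude 129.6837°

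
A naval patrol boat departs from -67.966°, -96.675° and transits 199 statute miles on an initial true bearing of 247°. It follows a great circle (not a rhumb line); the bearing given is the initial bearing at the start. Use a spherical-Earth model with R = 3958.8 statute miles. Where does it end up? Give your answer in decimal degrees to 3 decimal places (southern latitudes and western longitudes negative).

latitude -68.932°, longitude -104.068°

δ = 199/3958.8 = 0.050268 rad (2.8801°).
With φ₁ = -67.966° = -1.186230 rad and θ = 247° = 4.310963 rad:
Destination latitude: φ₂ = arcsin( sin φ₁ cos δ + cos φ₁ sin δ cos θ ) = arcsin(-0.933156) = -68.932°.
Δλ = atan2( sin θ sin δ cos φ₁ , cos δ − sin φ₁ sin φ₂ ) = atan2(-0.017352, 0.133737) = -0.129025 rad = -7.393°.
Hence λ₂ = -96.675° + -7.393° = -104.068°.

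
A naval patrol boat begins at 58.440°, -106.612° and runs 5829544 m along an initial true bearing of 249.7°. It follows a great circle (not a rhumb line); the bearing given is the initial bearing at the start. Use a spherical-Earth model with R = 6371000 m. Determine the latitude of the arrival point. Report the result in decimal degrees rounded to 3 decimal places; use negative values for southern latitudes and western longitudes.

latitude 22.066°

The arc subtends δ = 5829544/6371000 = 0.915012 rad at the centre.
Converting: φ₁ = 1.019970 rad, θ = 4.358087 rad.
Destination latitude: φ₂ = arcsin( sin φ₁ cos δ + cos φ₁ sin δ cos θ ) = arcsin(0.375672) = 22.066°.
Δλ = atan2( sin θ sin δ cos φ₁ , cos δ − sin φ₁ sin φ₂ ) = atan2(-0.389059, 0.289673) = -0.930794 rad = -53.331°.
λ₂ = -106.612° + -53.331° = -159.943°.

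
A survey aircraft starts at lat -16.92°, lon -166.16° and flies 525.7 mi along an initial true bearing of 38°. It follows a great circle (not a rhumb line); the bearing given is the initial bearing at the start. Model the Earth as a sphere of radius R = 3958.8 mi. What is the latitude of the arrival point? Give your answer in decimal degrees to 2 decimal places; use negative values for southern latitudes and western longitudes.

latitude -10.87°

Central angle δ = d/R = 0.132793 rad.
Converting: φ₁ = -0.295310 rad, θ = 0.663225 rad.
Applying the spherical law of cosines for sides, sin φ₂ = sin φ₁ cos δ + cos φ₁ sin δ cos θ = -0.188655, so φ₂ = -10.87°.
Δλ = atan2( sin θ sin δ cos φ₁ , cos δ − sin φ₁ sin φ₂ ) = atan2(0.077987, 0.936290) = 0.083101 rad = 4.76°.
Hence λ₂ = -166.16° + 4.76° = -161.40°.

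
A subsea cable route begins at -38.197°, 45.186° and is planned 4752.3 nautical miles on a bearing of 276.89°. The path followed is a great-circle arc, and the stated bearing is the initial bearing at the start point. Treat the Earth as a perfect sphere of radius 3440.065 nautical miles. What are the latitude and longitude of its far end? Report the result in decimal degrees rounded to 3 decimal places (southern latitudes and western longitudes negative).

latitude -1.363°, longitude -32.056°

Angular distance δ = d/R = 4752.3 / 3440.065 = 1.381456 rad.
Converting: φ₁ = -0.666663 rad, θ = 4.832642 rad.
Applying the spherical law of cosines for sides, sin φ₂ = sin φ₁ cos δ + cos φ₁ sin δ cos θ = -0.023790, so φ₂ = -1.363°.
For the longitude increment, Δλ = atan2( sin θ sin δ cos φ₁, cos δ − sin φ₁ sin φ₂ ) = atan2(-0.766270, 0.173500) = -77.242°.
λ₂ = 45.186° + -77.242° = -32.056°.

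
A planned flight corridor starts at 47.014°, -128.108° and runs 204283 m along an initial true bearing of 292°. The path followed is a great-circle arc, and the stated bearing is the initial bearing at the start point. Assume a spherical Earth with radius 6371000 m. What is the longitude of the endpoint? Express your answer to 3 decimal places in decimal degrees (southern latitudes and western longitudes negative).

δ = 204283/6371000 = 0.032065 rad (1.8372°).
Start latitude φ₁ = 0.820549 rad; initial bearing θ = 5.096361 rad.
Applying the spherical law of cosines for sides, sin φ₂ = sin φ₁ cos δ + cos φ₁ sin δ cos θ = 0.739333, so φ₂ = 47.675°.
Δλ = atan2( sin θ sin δ cos φ₁ , cos δ − sin φ₁ sin φ₂ ) = atan2(-0.020267, 0.458649) = -0.044159 rad = -2.530°.
λ₂ = -128.108° + -2.530° = -130.638°.

longitude -130.638°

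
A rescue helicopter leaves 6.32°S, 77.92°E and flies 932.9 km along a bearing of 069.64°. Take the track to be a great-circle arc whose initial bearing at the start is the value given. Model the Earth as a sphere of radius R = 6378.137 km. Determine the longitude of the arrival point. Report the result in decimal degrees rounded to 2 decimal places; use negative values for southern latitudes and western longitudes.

longitude 85.79°

Central angle δ = d/R = 0.146265 rad.
With φ₁ = -6.32° = -0.110305 rad and θ = 69.64° = 1.215447 rad:
Destination latitude: φ₂ = arcsin( sin φ₁ cos δ + cos φ₁ sin δ cos θ ) = arcsin(-0.058507) = -3.35°.
Δλ = atan2( sin θ sin δ cos φ₁ , cos δ − sin φ₁ sin φ₂ ) = atan2(0.135809, 0.982882) = 0.137304 rad = 7.87°.
λ₂ = λ₁ + Δλ = 85.79°.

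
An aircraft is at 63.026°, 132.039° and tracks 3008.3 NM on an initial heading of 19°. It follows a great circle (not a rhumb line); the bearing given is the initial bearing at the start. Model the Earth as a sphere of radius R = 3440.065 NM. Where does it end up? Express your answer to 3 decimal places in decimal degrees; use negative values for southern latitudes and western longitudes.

The arc subtends δ = 3008.3/3440.065 = 0.874489 rad at the centre.
With φ₁ = 63.026° = 1.100011 rad and θ = 19° = 0.331613 rad:
sin φ₂ = sin φ₁ cos δ + cos φ₁ sin δ cos θ = (0.891212)(0.641389) + (0.453586)(0.767216)(0.945519) = 0.900653
φ₂ = asin(0.900653) = 1.121269 rad = 64.244°.
For the longitude increment, Δλ = atan2( sin θ sin δ cos φ₁, cos δ − sin φ₁ sin φ₂ ) = atan2(0.113297, -0.161284) = 144.913°.
λ₂ = 132.039° + 144.913° = 276.952°, normalized to (−180°, 180°] → -83.048°.

latitude 64.244°, longitude -83.048°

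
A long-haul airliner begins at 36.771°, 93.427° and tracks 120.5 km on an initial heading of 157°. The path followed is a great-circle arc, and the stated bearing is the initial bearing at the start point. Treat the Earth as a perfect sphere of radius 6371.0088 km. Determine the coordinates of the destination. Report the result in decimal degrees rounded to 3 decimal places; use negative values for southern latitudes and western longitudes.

latitude 35.772°, longitude 93.949°

Central angle δ = d/R = 0.018914 rad.
With φ₁ = 36.771° = 0.641775 rad and θ = 157° = 2.740167 rad:
Applying the spherical law of cosines for sides, sin φ₂ = sin φ₁ cos δ + cos φ₁ sin δ cos θ = 0.584566, so φ₂ = 35.772°.
Then Δλ = atan2(0.005919, 0.649889) = 0.009108 rad, from sin θ sin δ cos φ₁ over cos δ − sin φ₁ sin φ₂.
λ₂ = 93.427° + 0.522° = 93.949°.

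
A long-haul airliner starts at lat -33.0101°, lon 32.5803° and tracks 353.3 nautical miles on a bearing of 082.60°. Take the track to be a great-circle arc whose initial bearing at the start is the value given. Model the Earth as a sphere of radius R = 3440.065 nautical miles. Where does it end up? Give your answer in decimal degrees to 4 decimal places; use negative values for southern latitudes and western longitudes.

Angular distance δ = d/R = 353.3 / 3440.065 = 0.102702 rad.
Converting: φ₁ = -0.576135 rad, θ = 1.441642 rad.
Destination latitude: φ₂ = arcsin( sin φ₁ cos δ + cos φ₁ sin δ cos θ ) = arcsin(-0.530844) = -32.0625°.
For the longitude increment, Δλ = atan2( sin θ sin δ cos φ₁, cos δ − sin φ₁ sin φ₂ ) = atan2(0.085256, 0.705534) = 6.8901°.
Hence λ₂ = 32.5803° + 6.8901° = 39.4704°.

latitude -32.0625°, longitude 39.4704°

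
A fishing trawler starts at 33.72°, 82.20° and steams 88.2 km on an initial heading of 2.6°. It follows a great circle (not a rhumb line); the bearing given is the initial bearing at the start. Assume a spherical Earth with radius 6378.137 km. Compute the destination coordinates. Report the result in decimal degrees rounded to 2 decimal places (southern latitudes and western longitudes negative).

latitude 34.51°, longitude 82.24°

Angular distance δ = d/R = 88.2 / 6378.137 = 0.013828 rad.
Start latitude φ₁ = 0.588525 rad; initial bearing θ = 0.045379 rad.
sin φ₂ = sin φ₁ cos δ + cos φ₁ sin δ cos θ = (0.555135)(0.999904) + (0.831760)(0.013828)(0.998971) = 0.566572
φ₂ = asin(0.566572) = 0.602339 rad = 34.51°.
Then Δλ = atan2(0.000522, 0.685381) = 0.000761 rad, from sin θ sin δ cos φ₁ over cos δ − sin φ₁ sin φ₂.
Hence λ₂ = 82.20° + 0.04° = 82.24°.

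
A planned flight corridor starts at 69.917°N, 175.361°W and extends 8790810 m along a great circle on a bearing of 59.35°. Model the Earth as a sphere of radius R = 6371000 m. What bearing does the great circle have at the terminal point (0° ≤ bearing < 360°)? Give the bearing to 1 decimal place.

final bearing 161.6°

δ = 8790810/6371000 = 1.379816 rad (79.0577°).
Converting: φ₁ = 1.220282 rad, θ = 1.035853 rad.
Applying the spherical law of cosines for sides, sin φ₂ = sin φ₁ cos δ + cos φ₁ sin δ cos θ = 0.350150, so φ₂ = 20.496°.
For the longitude increment, Δλ = atan2( sin θ sin δ cos φ₁, cos δ − sin φ₁ sin φ₂ ) = atan2(0.290039, -0.139038) = 115.612°.
Hence λ₂ = -175.361° + 115.612° = -59.749°.
The forward bearing on arrival equals the back-azimuth from the destination plus 180°.
Back-azimuth from P₂ (20.5°, -59.7°) to P₁ (69.9°, -175.4°), with Δλ' = λ₁ − λ₂ = -115.6°: atan2( sin Δλ' cos φ₁ , cos φ₂ sin φ₁ − sin φ₂ cos φ₁ cos Δλ' ) = 341.6°.
Final bearing = (341.6° + 180°) mod 360° = 161.6°.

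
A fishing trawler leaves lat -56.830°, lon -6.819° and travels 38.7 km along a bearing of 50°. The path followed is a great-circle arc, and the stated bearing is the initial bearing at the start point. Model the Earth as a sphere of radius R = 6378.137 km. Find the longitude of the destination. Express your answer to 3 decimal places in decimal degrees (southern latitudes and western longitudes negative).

longitude -6.335°

δ = 38.7/6378.137 = 0.006068 rad (0.3476°).
Converting: φ₁ = -0.991871 rad, θ = 0.872665 rad.
Applying the spherical law of cosines for sides, sin φ₂ = sin φ₁ cos δ + cos φ₁ sin δ cos θ = -0.834902, so φ₂ = -56.606°.
Δλ = atan2( sin θ sin δ cos φ₁ , cos δ − sin φ₁ sin φ₂ ) = atan2(0.002543, 0.301126) = 0.008445 rad = 0.484°.
λ₂ = λ₁ + Δλ = -6.335°.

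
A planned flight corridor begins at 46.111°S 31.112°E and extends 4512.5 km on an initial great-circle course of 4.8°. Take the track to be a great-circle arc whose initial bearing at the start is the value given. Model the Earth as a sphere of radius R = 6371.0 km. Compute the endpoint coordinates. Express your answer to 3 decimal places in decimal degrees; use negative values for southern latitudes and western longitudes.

latitude -5.620°, longitude 34.248°

Central angle δ = d/R = 0.708288 rad.
Start latitude φ₁ = -0.804789 rad; initial bearing θ = 0.083776 rad.
sin φ₂ = sin φ₁ cos δ + cos φ₁ sin δ cos θ = (-0.720684)(0.759477) + (0.693263)(0.650534)(0.996493) = -0.097933
φ₂ = asin(-0.097933) = -0.098090 rad = -5.620°.
Then Δλ = atan2(0.037738, 0.688898) = 0.054726 rad, from sin θ sin δ cos φ₁ over cos δ − sin φ₁ sin φ₂.
λ₂ = 31.112° + 3.136° = 34.248°.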